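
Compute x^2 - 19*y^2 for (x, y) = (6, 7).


x^2 - d*y^2
= 6^2 - 19*7^2
= 36 - 931
= -895

-895


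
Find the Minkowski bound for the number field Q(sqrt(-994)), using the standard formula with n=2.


d = -994, d mod 4 = 2, so disc(K) = 4d = -3976; |disc(K)| = 3976
Imaginary quadratic field, so n = 2, s = r2 = 1, r1 = 0
M = (n!/n^n) * (4/pi)^s * sqrt(|disc(K)|) = (2!/2^2) * (4/pi)^1 * sqrt(3976)
= 0.5 * 1.273240 * 63.055531
= 40.1424

40.1424


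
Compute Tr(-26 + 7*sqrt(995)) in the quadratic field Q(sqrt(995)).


Tr(a + b*sqrt(d)) = (a + b*sqrt(d)) + (a - b*sqrt(d)) = 2a
= 2 * (-26)
= -52

-52


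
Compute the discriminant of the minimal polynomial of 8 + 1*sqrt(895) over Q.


The element 8 + 1*sqrt(895) has minimal polynomial:
x^2 - 16*x - 831
Discriminant = (-16)^2 - 4*(-831)
= 256 + 3324
= 3580

3580


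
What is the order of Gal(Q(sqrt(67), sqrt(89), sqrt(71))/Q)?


The 3 square roots of distinct primes are multiplicatively independent over Q,
so [K:Q] = 2^3 and Gal(K/Q) is isomorphic to (Z/2Z)^3.
|Gal| = 2^3 = 8

8


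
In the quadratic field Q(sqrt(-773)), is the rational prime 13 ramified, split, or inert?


K = Q(sqrt(-773)). Since d mod 4 = 3, disc(K) = -3092.
Check p | disc: -3092 mod 13 = 2.
p does not divide disc. Compute Legendre symbol (d/p):
7^((13-1)/2) mod 13 = -1
(d/p) = -1, so p is inert: (p) stays prime with e=1, f=2, g=1.
Therefore p is inert.

inert


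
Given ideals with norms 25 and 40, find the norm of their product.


N(IJ) = N(I) * N(J)
= 25 * 40
= 1000

1000


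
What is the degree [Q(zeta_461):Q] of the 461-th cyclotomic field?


The degree equals Euler's totient phi(461).
461 = 461
phi(461) = 460

460


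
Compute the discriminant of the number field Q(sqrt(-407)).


For K = Q(sqrt(d)) with d squarefree: disc(K) = d if d = 1 mod 4, and disc(K) = 4d if d = 2 or 3 mod 4.
Here d = -407, and d mod 4 = 1.
d = 1 mod 4 (O_K = Z[(1+sqrt(d))/2]), so disc(K) = d = -407

-407


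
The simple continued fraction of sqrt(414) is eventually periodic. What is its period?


Run the CF algorithm for sqrt(414).
a_0 = floor(sqrt(414)) = 20; set m_0=0, q_0=1.
Recurrence: m' = q*a - m,  q' = (d - m'^2)/q,  a' = floor((a_0 + m')/q').
  step 1: m=20, q=14, a=2
  step 2: m=8, q=25, a=1
  step 3: m=17, q=5, a=7
  step 4: m=18, q=18, a=2
  step 5: m=18, q=5, a=7
  step 6: m=17, q=25, a=1
  step 7: m=8, q=14, a=2
  step 8: m=20, q=1, a=40
a_8 = 2*a_0 = 40, so the period closes here.
sqrt(414) = [20; 2, 1, 7, 2, 7, 1, 2, 40]
Period length = 8

8


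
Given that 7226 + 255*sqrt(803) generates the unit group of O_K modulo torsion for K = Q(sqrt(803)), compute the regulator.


epsilon = 7226 + 255*sqrt(803)
= 14451.9999
R = ln(14451.9999)
= 9.5786

9.5786


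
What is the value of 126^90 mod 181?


p = 181 is prime and the exponent is (p-1)/2 = 90, so by Euler's criterion 126^90 = (126/181) = +1 or -1 mod 181.
Compute by square-and-multiply:
  90 = 64 + 16 + 8 + 2 (binary 1011010)
  Repeated squaring mod 181: 126^1 = 126, 126^2 = 129, 126^4 = 170, 126^8 = 121, 126^16 = 161, 126^32 = 38, 126^64 = 177
  126^90 = 126^64 * 126^16 * 126^8 * 126^2 = 177 * 161 * 121 * 129 mod 181
    177 * 161 = 28497 = 80 mod 181
    80 * 121 = 9680 = 87 mod 181
    87 * 129 = 11223 = 1 mod 181
  126^90 = 1 mod 181
Result 1: 126 is a quadratic residue mod 181.
126^90 mod 181 = 1

1


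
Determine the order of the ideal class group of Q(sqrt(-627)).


K = Q(sqrt(-627)). d mod 4 = 1, so D = disc(K) = d = -627
h(K) equals the number of primitive reduced positive-definite forms (a, b, c) = a*x^2 + b*x*y + c*y^2 with b^2 - 4ac = D,
where reduced means |b| <= a <= c, with b >= 0 whenever |b| = a or a = c, and primitive means gcd(a, b, c) = 1.
Reduced forces 3a^2 <= |D| = 627, so 1 <= a <= 14; b must have the parity of D, and c = (b^2 - D)/(4a) must be an integer >= a.
Enumerate a = 1..14, b in [-a, a]:
  a=1: (1, 1, 157)  [1]
  a=2: none
  a=3: (3, 3, 53)  [1]
  a=4..10: none
  a=11: (11, 11, 17)  [1]
  a=12: none
  a=13: (13, 7, 13)  [1]
  a=14: none
Total reduced forms: 1 + 1 + 1 + 1 = 4
h = 4

4


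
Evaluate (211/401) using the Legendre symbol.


p = 401 is prime, so compute (211/401) with the reciprocity algorithm (Jacobi-symbol steps: pull out 2s via (2/n), flip via reciprocity, reduce):
  reciprocity: (211/401) -> +(401/211)
  reduce: (190/211)
  pull out 2: (2/211) = -1  (since 211 mod 8 = 3)
  reciprocity: (95/211) -> -(211/95)
  reduce: (21/95)
  reciprocity: (21/95) -> +(95/21)
  reduce: (11/21)
  reciprocity: (11/21) -> +(21/11)
  reduce: (10/11)
  pull out 2: (2/11) = -1  (since 11 mod 8 = 3)
  reciprocity: (5/11) -> +(11/5)
  reduce: (1/5)
  (1/5) = 1
Product of signs = -1
(211/401) = -1

-1


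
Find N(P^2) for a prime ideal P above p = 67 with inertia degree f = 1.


N(P^a) = p^(a*f)
= 67^(2*1)
= 67^2
= 4489

4489


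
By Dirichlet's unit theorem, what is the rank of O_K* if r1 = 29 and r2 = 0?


By Dirichlet's unit theorem:
rank = r1 + r2 - 1
= 29 + 0 - 1
= 28

28


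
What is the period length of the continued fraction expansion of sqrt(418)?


Run the CF algorithm for sqrt(418).
a_0 = floor(sqrt(418)) = 20; set m_0=0, q_0=1.
Recurrence: m' = q*a - m,  q' = (d - m'^2)/q,  a' = floor((a_0 + m')/q').
  step 1: m=20, q=18, a=2
  step 2: m=16, q=9, a=4
  step 3: m=20, q=2, a=20
  step 4: m=20, q=9, a=4
  step 5: m=16, q=18, a=2
  step 6: m=20, q=1, a=40
a_6 = 2*a_0 = 40, so the period closes here.
sqrt(418) = [20; 2, 4, 20, 4, 2, 40]
Period length = 6

6


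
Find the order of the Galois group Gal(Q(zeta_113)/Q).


|Gal(Q(zeta_113)/Q)| = phi(113)
= 112

112


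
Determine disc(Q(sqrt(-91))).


For K = Q(sqrt(d)) with d squarefree: disc(K) = d if d = 1 mod 4, and disc(K) = 4d if d = 2 or 3 mod 4.
Here d = -91, and d mod 4 = 1.
d = 1 mod 4 (O_K = Z[(1+sqrt(d))/2]), so disc(K) = d = -91

-91


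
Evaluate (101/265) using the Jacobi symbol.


Compute (101/265) via quadratic reciprocity:
  reciprocity: (101/265) -> +(265/101)
  reduce: (63/101)
  reciprocity: (63/101) -> +(101/63)
  reduce: (38/63)
  pull out 2: (2/63) = +1  (since 63 mod 8 = 7)
  reciprocity: (19/63) -> -(63/19)
  reduce: (6/19)
  pull out 2: (2/19) = -1  (since 19 mod 8 = 3)
  reciprocity: (3/19) -> -(19/3)
  reduce: (1/3)
  (1/3) = 1
Product of signs = -1

-1


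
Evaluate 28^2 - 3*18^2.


x^2 - d*y^2
= 28^2 - 3*18^2
= 784 - 972
= -188

-188


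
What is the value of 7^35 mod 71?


p = 71 is prime and the exponent is (p-1)/2 = 35, so by Euler's criterion 7^35 = (7/71) = +1 or -1 mod 71.
Compute by square-and-multiply:
  35 = 32 + 2 + 1 (binary 100011)
  Repeated squaring mod 71: 7^1 = 7, 7^2 = 49, 7^4 = 58, 7^8 = 27, 7^16 = 19, 7^32 = 6
  7^35 = 7^32 * 7^2 * 7^1 = 6 * 49 * 7 mod 71
    6 * 49 = 294 = 10 mod 71
    10 * 7 = 70 = 70 mod 71
  7^35 = 70 mod 71
Result 70 = p - 1 = -1 mod 71: 7 is a quadratic non-residue mod 71. As a residue in [0, p-1] the value is 70.
7^35 mod 71 = 70

70


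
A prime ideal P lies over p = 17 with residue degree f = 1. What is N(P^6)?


N(P^a) = p^(a*f)
= 17^(6*1)
= 17^6
= 24137569

24137569


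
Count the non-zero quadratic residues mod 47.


For prime p, the number of non-zero quadratic residues is (p-1)/2.
= (47-1)/2
= 23

23


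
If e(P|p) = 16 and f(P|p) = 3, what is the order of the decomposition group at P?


|D_P| = e * f
= 16 * 3
= 48

48


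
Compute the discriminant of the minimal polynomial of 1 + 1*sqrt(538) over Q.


The element 1 + 1*sqrt(538) has minimal polynomial:
x^2 - 2*x - 537
Discriminant = (-2)^2 - 4*(-537)
= 4 + 2148
= 2152

2152


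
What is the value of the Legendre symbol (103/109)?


p = 109 is prime, so compute (103/109) with the reciprocity algorithm (Jacobi-symbol steps: pull out 2s via (2/n), flip via reciprocity, reduce):
  reciprocity: (103/109) -> +(109/103)
  reduce: (6/103)
  pull out 2: (2/103) = +1  (since 103 mod 8 = 7)
  reciprocity: (3/103) -> -(103/3)
  reduce: (1/3)
  (1/3) = 1
Product of signs = -1
(103/109) = -1

-1


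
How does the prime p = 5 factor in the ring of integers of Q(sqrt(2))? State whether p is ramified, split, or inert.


K = Q(sqrt(2)). Since d mod 4 = 2, disc(K) = 8.
Check p | disc: 8 mod 5 = 3.
p does not divide disc. Compute Legendre symbol (d/p):
2^((5-1)/2) mod 5 = -1
(d/p) = -1, so p is inert: (p) stays prime with e=1, f=2, g=1.
Therefore p is inert.

inert


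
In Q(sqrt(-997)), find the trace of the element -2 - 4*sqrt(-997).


Tr(a + b*sqrt(d)) = (a + b*sqrt(d)) + (a - b*sqrt(d)) = 2a
= 2 * (-2)
= -4

-4


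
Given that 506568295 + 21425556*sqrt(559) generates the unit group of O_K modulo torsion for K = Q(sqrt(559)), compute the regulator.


epsilon = 506568295 + 21425556*sqrt(559)
= 1.0131e+09
R = ln(1.0131e+09)
= 20.7363

20.7363


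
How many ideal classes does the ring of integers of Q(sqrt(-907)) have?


K = Q(sqrt(-907)). d mod 4 = 1, so D = disc(K) = d = -907
h(K) equals the number of primitive reduced positive-definite forms (a, b, c) = a*x^2 + b*x*y + c*y^2 with b^2 - 4ac = D,
where reduced means |b| <= a <= c, with b >= 0 whenever |b| = a or a = c, and primitive means gcd(a, b, c) = 1.
Reduced forces 3a^2 <= |D| = 907, so 1 <= a <= 17; b must have the parity of D, and c = (b^2 - D)/(4a) must be an integer >= a.
Enumerate a = 1..17, b in [-a, a]:
  a=1: (1, 1, 227)  [1]
  a=2..12: none
  a=13: (13, -9, 19), (13, 9, 19)  [2]
  a=14..17: none
Total reduced forms: 1 + 2 = 3
h = 3

3


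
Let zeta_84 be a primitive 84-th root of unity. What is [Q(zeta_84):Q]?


The degree equals Euler's totient phi(84).
84 = 2^2 * 3 * 7
phi(84) = 24

24


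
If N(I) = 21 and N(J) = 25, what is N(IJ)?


N(IJ) = N(I) * N(J)
= 21 * 25
= 525

525


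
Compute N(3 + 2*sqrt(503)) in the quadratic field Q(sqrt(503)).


N(a + b*sqrt(d)) = a^2 - d*b^2
= (3)^2 - (503)*(2)^2
= 9 - 2012
= -2003

-2003


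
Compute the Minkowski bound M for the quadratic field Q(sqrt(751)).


d = 751, d mod 4 = 3, so disc(K) = 4d = 3004; |disc(K)| = 3004
Real quadratic field, so n = 2, s = r2 = 0, r1 = 2
M = (n!/n^n) * (4/pi)^s * sqrt(|disc(K)|) = (2!/2^2) * (4/pi)^0 * sqrt(3004)
= 0.5 * 1.000000 * 54.808758
= 27.4044

27.4044


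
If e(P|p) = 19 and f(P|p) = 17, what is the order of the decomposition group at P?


|D_P| = e * f
= 19 * 17
= 323

323


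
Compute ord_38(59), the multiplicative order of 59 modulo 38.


We want ord_38(59), the smallest k >= 1 with 59^k = 1 mod 38.
n = 38 = 2 * 19, phi(38) = 18; the order divides phi(n).
Divisors of 18: 1, 2, 3, 6, 9, 18
Repeated squaring mod 38: 59^1 = 21, 59^2 = 23, 59^4 = 35, 59^8 = 9, 59^16 = 5
Test divisors in increasing order:
  k=1: 59^1 = 21 mod 38
  k=2: 59^2 = 23 mod 38
  k=3: 59^3 = 23 * 21 = 27 mod 38
  k=6: 59^6 = 35 * 23 = 7 mod 38
  k=9: 59^9 = 9 * 21 = 37 mod 38
  k=18: 59^18 = 5 * 23 = 1 mod 38  <- first divisor giving 1
Order = 18

18


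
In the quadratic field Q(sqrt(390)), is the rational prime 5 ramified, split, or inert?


K = Q(sqrt(390)). Since d mod 4 = 2, disc(K) = 1560.
Check p | disc: 1560 mod 5 = 0.
p divides disc, so p ramifies: (p) = P^2 with e=2, f=1, g=1.
Therefore p is ramified.

ramified


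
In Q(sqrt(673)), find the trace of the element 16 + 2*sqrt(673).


Tr(a + b*sqrt(d)) = (a + b*sqrt(d)) + (a - b*sqrt(d)) = 2a
= 2 * (16)
= 32

32


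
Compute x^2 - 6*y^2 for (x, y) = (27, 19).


x^2 - d*y^2
= 27^2 - 6*19^2
= 729 - 2166
= -1437

-1437


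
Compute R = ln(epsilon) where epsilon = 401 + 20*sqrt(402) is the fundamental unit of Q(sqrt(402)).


epsilon = 401 + 20*sqrt(402)
= 801.9988
R = ln(801.9988)
= 6.6871

6.6871


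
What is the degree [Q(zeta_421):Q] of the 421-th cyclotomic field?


The degree equals Euler's totient phi(421).
421 = 421
phi(421) = 420

420


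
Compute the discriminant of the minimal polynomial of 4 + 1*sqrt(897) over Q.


The element 4 + 1*sqrt(897) has minimal polynomial:
x^2 - 8*x - 881
Discriminant = (-8)^2 - 4*(-881)
= 64 + 3524
= 3588

3588


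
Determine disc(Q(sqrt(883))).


For K = Q(sqrt(d)) with d squarefree: disc(K) = d if d = 1 mod 4, and disc(K) = 4d if d = 2 or 3 mod 4.
Here d = 883, and d mod 4 = 3.
d = 3 mod 4, not 1 (O_K = Z[sqrt(d)]), so disc(K) = 4d = 4 * (883) = 3532

3532


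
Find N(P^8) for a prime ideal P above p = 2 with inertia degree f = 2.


N(P^a) = p^(a*f)
= 2^(8*2)
= 2^16
= 65536

65536


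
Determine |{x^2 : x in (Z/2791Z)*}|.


For prime p, the number of non-zero quadratic residues is (p-1)/2.
= (2791-1)/2
= 1395

1395


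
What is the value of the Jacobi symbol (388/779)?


Compute (388/779) via quadratic reciprocity:
  pull out 2: (2/779) = -1  (since 779 mod 8 = 3)
  pull out 2: (2/779) = -1  (since 779 mod 8 = 3)
  reciprocity: (97/779) -> +(779/97)
  reduce: (3/97)
  reciprocity: (3/97) -> +(97/3)
  reduce: (1/3)
  (1/3) = 1
Product of signs = 1

1


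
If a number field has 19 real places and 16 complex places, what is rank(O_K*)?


By Dirichlet's unit theorem:
rank = r1 + r2 - 1
= 19 + 16 - 1
= 34

34


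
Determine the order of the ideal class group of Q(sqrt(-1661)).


K = Q(sqrt(-1661)). d mod 4 = 3, so D = disc(K) = 4d = -6644
h(K) equals the number of primitive reduced positive-definite forms (a, b, c) = a*x^2 + b*x*y + c*y^2 with b^2 - 4ac = D,
where reduced means |b| <= a <= c, with b >= 0 whenever |b| = a or a = c, and primitive means gcd(a, b, c) = 1.
Reduced forces 3a^2 <= |D| = 6644, so 1 <= a <= 47; b must have the parity of D, and c = (b^2 - D)/(4a) must be an integer >= a.
Enumerate a = 1..47, b in [-a, a]:
  a=1: (1, 0, 1661)  [1]
  a=2: (2, 2, 831)  [1]
  a=3: (3, -2, 554), (3, 2, 554)  [2]
  a=4: none
  a=5: (5, -4, 333), (5, 4, 333)  [2]
  a=6: (6, -2, 277), (6, 2, 277)  [2]
  a=7..8: none
  a=9: (9, -4, 185), (9, 4, 185)  [2]
  a=10: (10, -6, 167), (10, 6, 167)  [2]
  a=11: (11, 0, 151)  [1]
  a=12: none
  a=13: (13, -8, 129), (13, 8, 129)  [2]
  a=14: none
  a=15: (15, -14, 114), (15, -4, 111), (15, 4, 111), (15, 14, 114)  [4]
  a=16..17: none
  a=18: (18, -14, 95), (18, 14, 95)  [2]
  a=19: (19, -14, 90), (19, 14, 90)  [2]
  a=20..21: none
  a=22: (22, 22, 81)  [1]
  a=23: (23, -16, 75), (23, 16, 75)  [2]
  a=24: none
  a=25: (25, -16, 69), (25, 16, 69)  [2]
  a=26: (26, -18, 67), (26, 18, 67)  [2]
  a=27: (27, -22, 66), (27, 22, 66)  [2]
  a=28..29: none
  a=30: (30, -26, 61), (30, -14, 57), (30, 14, 57), (30, 26, 61)  [4]
  a=31..32: none
  a=33: (33, -22, 54), (33, 22, 54)  [2]
  a=34..36: none
  a=37: (37, -4, 45), (37, 4, 45)  [2]
  a=38: (38, -14, 45), (38, 14, 45)  [2]
  a=39: (39, -34, 50), (39, -8, 43), (39, 8, 43), (39, 34, 50)  [4]
  a=40: none
  a=41: (41, -30, 46), (41, 30, 46)  [2]
  a=42..47: none
Total reduced forms: 1 + 1 + 2 + 2 + 2 + 2 + 2 + 1 + 2 + 4 + 2 + 2 + 1 + 2 + 2 + 2 + 2 + 4 + 2 + 2 + 2 + 4 + 2 = 48
h = 48

48


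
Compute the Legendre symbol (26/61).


p = 61 is prime, so compute (26/61) with the reciprocity algorithm (Jacobi-symbol steps: pull out 2s via (2/n), flip via reciprocity, reduce):
  pull out 2: (2/61) = -1  (since 61 mod 8 = 5)
  reciprocity: (13/61) -> +(61/13)
  reduce: (9/13)
  reciprocity: (9/13) -> +(13/9)
  reduce: (4/9)
  pull out 2: (2/9) = +1  (since 9 mod 8 = 1)
  pull out 2: (2/9) = +1  (since 9 mod 8 = 1)
  (1/9) = 1
Product of signs = -1
(26/61) = -1

-1


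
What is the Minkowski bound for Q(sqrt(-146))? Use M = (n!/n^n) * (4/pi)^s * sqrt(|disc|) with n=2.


d = -146, d mod 4 = 2, so disc(K) = 4d = -584; |disc(K)| = 584
Imaginary quadratic field, so n = 2, s = r2 = 1, r1 = 0
M = (n!/n^n) * (4/pi)^s * sqrt(|disc(K)|) = (2!/2^2) * (4/pi)^1 * sqrt(584)
= 0.5 * 1.273240 * 24.166092
= 15.3846

15.3846


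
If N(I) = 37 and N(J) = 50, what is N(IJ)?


N(IJ) = N(I) * N(J)
= 37 * 50
= 1850

1850


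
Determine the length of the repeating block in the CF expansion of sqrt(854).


Run the CF algorithm for sqrt(854).
a_0 = floor(sqrt(854)) = 29; set m_0=0, q_0=1.
Recurrence: m' = q*a - m,  q' = (d - m'^2)/q,  a' = floor((a_0 + m')/q').
  step 1: m=29, q=13, a=4
  step 2: m=23, q=25, a=2
  step 3: m=27, q=5, a=11
  step 4: m=28, q=14, a=4
  step 5: m=28, q=5, a=11
  step 6: m=27, q=25, a=2
  step 7: m=23, q=13, a=4
  step 8: m=29, q=1, a=58
a_8 = 2*a_0 = 58, so the period closes here.
sqrt(854) = [29; 4, 2, 11, 4, 11, 2, 4, 58]
Period length = 8

8


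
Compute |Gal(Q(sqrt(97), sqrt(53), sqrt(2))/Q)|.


The 3 square roots of distinct primes are multiplicatively independent over Q,
so [K:Q] = 2^3 and Gal(K/Q) is isomorphic to (Z/2Z)^3.
|Gal| = 2^3 = 8

8


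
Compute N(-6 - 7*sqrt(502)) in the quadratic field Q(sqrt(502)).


N(a + b*sqrt(d)) = a^2 - d*b^2
= (-6)^2 - (502)*(-7)^2
= 36 - 24598
= -24562

-24562


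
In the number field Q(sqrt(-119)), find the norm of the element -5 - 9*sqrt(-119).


N(a + b*sqrt(d)) = a^2 - d*b^2
= (-5)^2 - (-119)*(-9)^2
= 25 + 9639
= 9664

9664


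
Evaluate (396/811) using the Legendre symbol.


p = 811 is prime, so compute (396/811) with the reciprocity algorithm (Jacobi-symbol steps: pull out 2s via (2/n), flip via reciprocity, reduce):
  pull out 2: (2/811) = -1  (since 811 mod 8 = 3)
  pull out 2: (2/811) = -1  (since 811 mod 8 = 3)
  reciprocity: (99/811) -> -(811/99)
  reduce: (19/99)
  reciprocity: (19/99) -> -(99/19)
  reduce: (4/19)
  pull out 2: (2/19) = -1  (since 19 mod 8 = 3)
  pull out 2: (2/19) = -1  (since 19 mod 8 = 3)
  (1/19) = 1
Product of signs = 1
(396/811) = 1

1


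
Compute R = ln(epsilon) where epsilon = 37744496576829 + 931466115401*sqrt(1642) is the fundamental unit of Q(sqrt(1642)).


epsilon = 37744496576829 + 931466115401*sqrt(1642)
= 7.5489e+13
R = ln(7.5489e+13)
= 31.9550

31.9550


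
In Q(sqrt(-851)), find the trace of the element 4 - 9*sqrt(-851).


Tr(a + b*sqrt(d)) = (a + b*sqrt(d)) + (a - b*sqrt(d)) = 2a
= 2 * (4)
= 8

8


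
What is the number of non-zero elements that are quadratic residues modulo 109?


For prime p, the number of non-zero quadratic residues is (p-1)/2.
= (109-1)/2
= 54

54


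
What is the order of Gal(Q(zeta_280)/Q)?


|Gal(Q(zeta_280)/Q)| = phi(280)
= 96

96


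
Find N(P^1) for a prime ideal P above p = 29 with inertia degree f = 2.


N(P^a) = p^(a*f)
= 29^(1*2)
= 29^2
= 841

841


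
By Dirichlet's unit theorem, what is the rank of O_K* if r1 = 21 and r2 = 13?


By Dirichlet's unit theorem:
rank = r1 + r2 - 1
= 21 + 13 - 1
= 33

33


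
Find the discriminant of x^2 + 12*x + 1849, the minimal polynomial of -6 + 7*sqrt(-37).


The element -6 + 7*sqrt(-37) has minimal polynomial:
x^2 + 12*x + 1849
Discriminant = (12)^2 - 4*(1849)
= 144 - 7396
= -7252

-7252


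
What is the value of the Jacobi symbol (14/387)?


Compute (14/387) via quadratic reciprocity:
  pull out 2: (2/387) = -1  (since 387 mod 8 = 3)
  reciprocity: (7/387) -> -(387/7)
  reduce: (2/7)
  pull out 2: (2/7) = +1  (since 7 mod 8 = 7)
  (1/7) = 1
Product of signs = 1

1


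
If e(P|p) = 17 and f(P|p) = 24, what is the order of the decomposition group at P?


|D_P| = e * f
= 17 * 24
= 408

408


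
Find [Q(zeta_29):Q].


The degree equals Euler's totient phi(29).
29 = 29
phi(29) = 28

28


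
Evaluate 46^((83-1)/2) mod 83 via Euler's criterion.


p = 83 is prime and the exponent is (p-1)/2 = 41, so by Euler's criterion 46^41 = (46/83) = +1 or -1 mod 83.
Compute by square-and-multiply:
  41 = 32 + 8 + 1 (binary 101001)
  Repeated squaring mod 83: 46^1 = 46, 46^2 = 41, 46^4 = 21, 46^8 = 26, 46^16 = 12, 46^32 = 61
  46^41 = 46^32 * 46^8 * 46^1 = 61 * 26 * 46 mod 83
    61 * 26 = 1586 = 9 mod 83
    9 * 46 = 414 = 82 mod 83
  46^41 = 82 mod 83
Result 82 = p - 1 = -1 mod 83: 46 is a quadratic non-residue mod 83. As a residue in [0, p-1] the value is 82.
46^41 mod 83 = 82

82


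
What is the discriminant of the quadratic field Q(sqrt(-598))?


For K = Q(sqrt(d)) with d squarefree: disc(K) = d if d = 1 mod 4, and disc(K) = 4d if d = 2 or 3 mod 4.
Here d = -598, and d mod 4 = 2.
d = 2 mod 4, not 1 (O_K = Z[sqrt(d)]), so disc(K) = 4d = 4 * (-598) = -2392

-2392


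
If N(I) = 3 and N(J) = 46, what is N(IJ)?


N(IJ) = N(I) * N(J)
= 3 * 46
= 138

138


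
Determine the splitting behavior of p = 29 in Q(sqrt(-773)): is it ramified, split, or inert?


K = Q(sqrt(-773)). Since d mod 4 = 3, disc(K) = -3092.
Check p | disc: -3092 mod 29 = 11.
p does not divide disc. Compute Legendre symbol (d/p):
10^((29-1)/2) mod 29 = -1
(d/p) = -1, so p is inert: (p) stays prime with e=1, f=2, g=1.
Therefore p is inert.

inert


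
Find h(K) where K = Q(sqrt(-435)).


K = Q(sqrt(-435)). d mod 4 = 1, so D = disc(K) = d = -435
h(K) equals the number of primitive reduced positive-definite forms (a, b, c) = a*x^2 + b*x*y + c*y^2 with b^2 - 4ac = D,
where reduced means |b| <= a <= c, with b >= 0 whenever |b| = a or a = c, and primitive means gcd(a, b, c) = 1.
Reduced forces 3a^2 <= |D| = 435, so 1 <= a <= 12; b must have the parity of D, and c = (b^2 - D)/(4a) must be an integer >= a.
Enumerate a = 1..12, b in [-a, a]:
  a=1: (1, 1, 109)  [1]
  a=2: none
  a=3: (3, 3, 37)  [1]
  a=4: none
  a=5: (5, 5, 23)  [1]
  a=6..10: none
  a=11: (11, 7, 11)  [1]
  a=12: none
Total reduced forms: 1 + 1 + 1 + 1 = 4
h = 4

4


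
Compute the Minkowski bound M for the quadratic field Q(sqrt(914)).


d = 914, d mod 4 = 2, so disc(K) = 4d = 3656; |disc(K)| = 3656
Real quadratic field, so n = 2, s = r2 = 0, r1 = 2
M = (n!/n^n) * (4/pi)^s * sqrt(|disc(K)|) = (2!/2^2) * (4/pi)^0 * sqrt(3656)
= 0.5 * 1.000000 * 60.464866
= 30.2324

30.2324


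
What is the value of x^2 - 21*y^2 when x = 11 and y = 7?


x^2 - d*y^2
= 11^2 - 21*7^2
= 121 - 1029
= -908

-908


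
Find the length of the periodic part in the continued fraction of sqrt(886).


Run the CF algorithm for sqrt(886).
a_0 = floor(sqrt(886)) = 29; set m_0=0, q_0=1.
Recurrence: m' = q*a - m,  q' = (d - m'^2)/q,  a' = floor((a_0 + m')/q').
  step 1: m=29, q=45, a=1
  step 2: m=16, q=14, a=3
  step 3: m=26, q=15, a=3
  step 4: m=19, q=35, a=1
  step 5: m=16, q=18, a=2
  step 6: m=20, q=27, a=1
  step 7: m=7, q=31, a=1
  step 8: m=24, q=10, a=5
  step 9: m=26, q=21, a=2
  step 10: m=16, q=30, a=1
  step 11: m=14, q=23, a=1
  step 12: m=9, q=35, a=1
  step 13: m=26, q=6, a=9
  step 14: m=28, q=17, a=3
  step 15: m=23, q=21, a=2
  step 16: m=19, q=25, a=1
  step 17: m=6, q=34, a=1
  step 18: m=28, q=3, a=19
  step 19: m=29, q=15, a=3
  step 20: m=16, q=42, a=1
  step 21: m=26, q=5, a=11
  step 22: m=29, q=9, a=6
  step 23: m=25, q=29, a=1
  step 24: m=4, q=30, a=1
  step 25: m=26, q=7, a=7
  step 26: m=23, q=51, a=1
  step 27: m=28, q=2, a=28
  step 28: m=28, q=51, a=1
  step 29: m=23, q=7, a=7
  step 30: m=26, q=30, a=1
  step 31: m=4, q=29, a=1
  step 32: m=25, q=9, a=6
  step 33: m=29, q=5, a=11
  step 34: m=26, q=42, a=1
  step 35: m=16, q=15, a=3
  step 36: m=29, q=3, a=19
  step 37: m=28, q=34, a=1
  step 38: m=6, q=25, a=1
  step 39: m=19, q=21, a=2
  step 40: m=23, q=17, a=3
  step 41: m=28, q=6, a=9
  step 42: m=26, q=35, a=1
  step 43: m=9, q=23, a=1
  step 44: m=14, q=30, a=1
  step 45: m=16, q=21, a=2
  step 46: m=26, q=10, a=5
  step 47: m=24, q=31, a=1
  step 48: m=7, q=27, a=1
  step 49: m=20, q=18, a=2
  step 50: m=16, q=35, a=1
  step 51: m=19, q=15, a=3
  step 52: m=26, q=14, a=3
  step 53: m=16, q=45, a=1
  step 54: m=29, q=1, a=58
a_54 = 2*a_0 = 58, so the period closes here.
sqrt(886) = [29; 1, 3, 3, 1, 2, 1, 1, 5, 2, 1, 1, 1, 9, 3, 2, 1, 1, 19, 3, 1, 11, 6, 1, 1, 7, 1, 28, 1, 7, 1, 1, 6, 11, 1, 3, 19, 1, 1, 2, 3, 9, 1, 1, 1, 2, 5, 1, 1, 2, 1, 3, 3, 1, 58]
Period length = 54

54


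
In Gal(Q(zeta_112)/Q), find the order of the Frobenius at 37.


The Frobenius at p in Gal(Q(zeta_n)/Q) = (Z/nZ)* is the class of p, so its order is ord_112(37), the smallest k >= 1 with 37^k = 1 mod 112.
n = 112 = 2^4 * 7, phi(112) = 48; the order divides phi(n).
Divisors of 48: 1, 2, 3, 4, 6, 8, 12, 16, 24, 48
Repeated squaring mod 112: 37^1 = 37, 37^2 = 25, 37^4 = 65, 37^8 = 81, 37^16 = 65, 37^32 = 81
Test divisors in increasing order:
  k=1: 37^1 = 37 mod 112
  k=2: 37^2 = 25 mod 112
  k=3: 37^3 = 25 * 37 = 29 mod 112
  k=4: 37^4 = 65 mod 112
  k=6: 37^6 = 65 * 25 = 57 mod 112
  k=8: 37^8 = 81 mod 112
  k=12: 37^12 = 81 * 65 = 1 mod 112  <- first divisor giving 1
Order = 12

12


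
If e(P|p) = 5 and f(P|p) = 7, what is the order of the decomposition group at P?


|D_P| = e * f
= 5 * 7
= 35

35


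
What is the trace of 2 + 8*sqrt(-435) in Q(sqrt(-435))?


Tr(a + b*sqrt(d)) = (a + b*sqrt(d)) + (a - b*sqrt(d)) = 2a
= 2 * (2)
= 4

4


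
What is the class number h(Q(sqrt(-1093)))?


K = Q(sqrt(-1093)). d mod 4 = 3, so D = disc(K) = 4d = -4372
h(K) equals the number of primitive reduced positive-definite forms (a, b, c) = a*x^2 + b*x*y + c*y^2 with b^2 - 4ac = D,
where reduced means |b| <= a <= c, with b >= 0 whenever |b| = a or a = c, and primitive means gcd(a, b, c) = 1.
Reduced forces 3a^2 <= |D| = 4372, so 1 <= a <= 38; b must have the parity of D, and c = (b^2 - D)/(4a) must be an integer >= a.
Enumerate a = 1..38, b in [-a, a]:
  a=1: (1, 0, 1093)  [1]
  a=2: (2, 2, 547)  [1]
  a=3..12: none
  a=13: (13, -10, 86), (13, 10, 86)  [2]
  a=14..18: none
  a=19: (19, -6, 58), (19, 6, 58)  [2]
  a=20..25: none
  a=26: (26, -10, 43), (26, 10, 43)  [2]
  a=27..28: none
  a=29: (29, -6, 38), (29, 6, 38)  [2]
  a=30..38: none
Total reduced forms: 1 + 1 + 2 + 2 + 2 + 2 = 10
h = 10

10


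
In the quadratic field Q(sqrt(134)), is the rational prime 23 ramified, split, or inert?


K = Q(sqrt(134)). Since d mod 4 = 2, disc(K) = 536.
Check p | disc: 536 mod 23 = 7.
p does not divide disc. Compute Legendre symbol (d/p):
19^((23-1)/2) mod 23 = -1
(d/p) = -1, so p is inert: (p) stays prime with e=1, f=2, g=1.
Therefore p is inert.

inert


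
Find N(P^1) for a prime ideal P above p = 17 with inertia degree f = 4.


N(P^a) = p^(a*f)
= 17^(1*4)
= 17^4
= 83521

83521


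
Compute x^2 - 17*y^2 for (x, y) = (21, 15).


x^2 - d*y^2
= 21^2 - 17*15^2
= 441 - 3825
= -3384

-3384


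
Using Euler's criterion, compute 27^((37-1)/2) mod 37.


p = 37 is prime and the exponent is (p-1)/2 = 18, so by Euler's criterion 27^18 = (27/37) = +1 or -1 mod 37.
Compute by square-and-multiply:
  18 = 16 + 2 (binary 10010)
  Repeated squaring mod 37: 27^1 = 27, 27^2 = 26, 27^4 = 10, 27^8 = 26, 27^16 = 10
  27^18 = 27^16 * 27^2 = 10 * 26 mod 37
    10 * 26 = 260 = 1 mod 37
  27^18 = 1 mod 37
Result 1: 27 is a quadratic residue mod 37.
27^18 mod 37 = 1

1


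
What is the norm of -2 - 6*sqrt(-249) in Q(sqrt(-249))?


N(a + b*sqrt(d)) = a^2 - d*b^2
= (-2)^2 - (-249)*(-6)^2
= 4 + 8964
= 8968

8968


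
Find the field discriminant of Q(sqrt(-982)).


For K = Q(sqrt(d)) with d squarefree: disc(K) = d if d = 1 mod 4, and disc(K) = 4d if d = 2 or 3 mod 4.
Here d = -982, and d mod 4 = 2.
d = 2 mod 4, not 1 (O_K = Z[sqrt(d)]), so disc(K) = 4d = 4 * (-982) = -3928

-3928


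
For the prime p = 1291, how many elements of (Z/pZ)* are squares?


For prime p, the number of non-zero quadratic residues is (p-1)/2.
= (1291-1)/2
= 645

645


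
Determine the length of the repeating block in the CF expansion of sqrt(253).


Run the CF algorithm for sqrt(253).
a_0 = floor(sqrt(253)) = 15; set m_0=0, q_0=1.
Recurrence: m' = q*a - m,  q' = (d - m'^2)/q,  a' = floor((a_0 + m')/q').
  step 1: m=15, q=28, a=1
  step 2: m=13, q=3, a=9
  step 3: m=14, q=19, a=1
  step 4: m=5, q=12, a=1
  step 5: m=7, q=17, a=1
  step 6: m=10, q=9, a=2
  step 7: m=8, q=21, a=1
  step 8: m=13, q=4, a=7
  step 9: m=15, q=7, a=4
  step 10: m=13, q=12, a=2
  step 11: m=11, q=11, a=2
  step 12: m=11, q=12, a=2
  step 13: m=13, q=7, a=4
  step 14: m=15, q=4, a=7
  step 15: m=13, q=21, a=1
  step 16: m=8, q=9, a=2
  step 17: m=10, q=17, a=1
  step 18: m=7, q=12, a=1
  step 19: m=5, q=19, a=1
  step 20: m=14, q=3, a=9
  step 21: m=13, q=28, a=1
  step 22: m=15, q=1, a=30
a_22 = 2*a_0 = 30, so the period closes here.
sqrt(253) = [15; 1, 9, 1, 1, 1, 2, 1, 7, 4, 2, 2, 2, 4, 7, 1, 2, 1, 1, 1, 9, 1, 30]
Period length = 22

22


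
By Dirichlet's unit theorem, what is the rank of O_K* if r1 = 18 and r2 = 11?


By Dirichlet's unit theorem:
rank = r1 + r2 - 1
= 18 + 11 - 1
= 28

28


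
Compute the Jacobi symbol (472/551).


Compute (472/551) via quadratic reciprocity:
  pull out 2: (2/551) = +1  (since 551 mod 8 = 7)
  pull out 2: (2/551) = +1  (since 551 mod 8 = 7)
  pull out 2: (2/551) = +1  (since 551 mod 8 = 7)
  reciprocity: (59/551) -> -(551/59)
  reduce: (20/59)
  pull out 2: (2/59) = -1  (since 59 mod 8 = 3)
  pull out 2: (2/59) = -1  (since 59 mod 8 = 3)
  reciprocity: (5/59) -> +(59/5)
  reduce: (4/5)
  pull out 2: (2/5) = -1  (since 5 mod 8 = 5)
  pull out 2: (2/5) = -1  (since 5 mod 8 = 5)
  (1/5) = 1
Product of signs = -1

-1


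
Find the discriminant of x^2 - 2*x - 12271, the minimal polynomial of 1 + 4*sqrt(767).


The element 1 + 4*sqrt(767) has minimal polynomial:
x^2 - 2*x - 12271
Discriminant = (-2)^2 - 4*(-12271)
= 4 + 49084
= 49088

49088


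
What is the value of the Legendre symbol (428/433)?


p = 433 is prime, so compute (428/433) with the reciprocity algorithm (Jacobi-symbol steps: pull out 2s via (2/n), flip via reciprocity, reduce):
  pull out 2: (2/433) = +1  (since 433 mod 8 = 1)
  pull out 2: (2/433) = +1  (since 433 mod 8 = 1)
  reciprocity: (107/433) -> +(433/107)
  reduce: (5/107)
  reciprocity: (5/107) -> +(107/5)
  reduce: (2/5)
  pull out 2: (2/5) = -1  (since 5 mod 8 = 5)
  (1/5) = 1
Product of signs = -1
(428/433) = -1

-1


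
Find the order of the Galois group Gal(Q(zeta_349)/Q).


|Gal(Q(zeta_349)/Q)| = phi(349)
= 348

348


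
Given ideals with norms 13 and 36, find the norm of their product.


N(IJ) = N(I) * N(J)
= 13 * 36
= 468

468


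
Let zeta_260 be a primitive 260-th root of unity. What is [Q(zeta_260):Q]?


The degree equals Euler's totient phi(260).
260 = 2^2 * 5 * 13
phi(260) = 96

96


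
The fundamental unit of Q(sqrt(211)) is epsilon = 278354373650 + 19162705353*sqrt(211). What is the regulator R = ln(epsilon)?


epsilon = 278354373650 + 19162705353*sqrt(211)
= 5.5671e+11
R = ln(5.5671e+11)
= 27.0453

27.0453


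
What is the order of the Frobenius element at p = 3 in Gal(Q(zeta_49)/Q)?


The Frobenius at p in Gal(Q(zeta_n)/Q) = (Z/nZ)* is the class of p, so its order is ord_49(3), the smallest k >= 1 with 3^k = 1 mod 49.
n = 49 = 7^2, phi(49) = 42; the order divides phi(n).
Divisors of 42: 1, 2, 3, 6, 7, 14, 21, 42
Repeated squaring mod 49: 3^1 = 3, 3^2 = 9, 3^4 = 32, 3^8 = 44, 3^16 = 25, 3^32 = 37
Test divisors in increasing order:
  k=1: 3^1 = 3 mod 49
  k=2: 3^2 = 9 mod 49
  k=3: 3^3 = 9 * 3 = 27 mod 49
  k=6: 3^6 = 32 * 9 = 43 mod 49
  k=7: 3^7 = 32 * 9 * 3 = 31 mod 49
  k=14: 3^14 = 44 * 32 * 9 = 30 mod 49
  k=21: 3^21 = 25 * 32 * 3 = 48 mod 49
  k=42: 3^42 = 37 * 44 * 9 = 1 mod 49  <- first divisor giving 1
Order = 42

42


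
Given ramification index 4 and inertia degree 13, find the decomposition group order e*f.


|D_P| = e * f
= 4 * 13
= 52

52


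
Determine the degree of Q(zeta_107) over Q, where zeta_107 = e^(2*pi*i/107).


The degree equals Euler's totient phi(107).
107 = 107
phi(107) = 106

106


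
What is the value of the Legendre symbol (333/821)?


p = 821 is prime, so compute (333/821) with the reciprocity algorithm (Jacobi-symbol steps: pull out 2s via (2/n), flip via reciprocity, reduce):
  reciprocity: (333/821) -> +(821/333)
  reduce: (155/333)
  reciprocity: (155/333) -> +(333/155)
  reduce: (23/155)
  reciprocity: (23/155) -> -(155/23)
  reduce: (17/23)
  reciprocity: (17/23) -> +(23/17)
  reduce: (6/17)
  pull out 2: (2/17) = +1  (since 17 mod 8 = 1)
  reciprocity: (3/17) -> +(17/3)
  reduce: (2/3)
  pull out 2: (2/3) = -1  (since 3 mod 8 = 3)
  (1/3) = 1
Product of signs = 1
(333/821) = 1

1


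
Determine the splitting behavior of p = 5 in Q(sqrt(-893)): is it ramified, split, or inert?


K = Q(sqrt(-893)). Since d mod 4 = 3, disc(K) = -3572.
Check p | disc: -3572 mod 5 = 3.
p does not divide disc. Compute Legendre symbol (d/p):
2^((5-1)/2) mod 5 = -1
(d/p) = -1, so p is inert: (p) stays prime with e=1, f=2, g=1.
Therefore p is inert.

inert


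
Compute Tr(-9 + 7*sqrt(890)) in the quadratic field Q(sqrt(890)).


Tr(a + b*sqrt(d)) = (a + b*sqrt(d)) + (a - b*sqrt(d)) = 2a
= 2 * (-9)
= -18

-18


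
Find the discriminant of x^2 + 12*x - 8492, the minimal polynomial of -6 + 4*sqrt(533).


The element -6 + 4*sqrt(533) has minimal polynomial:
x^2 + 12*x - 8492
Discriminant = (12)^2 - 4*(-8492)
= 144 + 33968
= 34112

34112


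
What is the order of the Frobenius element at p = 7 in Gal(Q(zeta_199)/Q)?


The Frobenius at p in Gal(Q(zeta_n)/Q) = (Z/nZ)* is the class of p, so its order is ord_199(7), the smallest k >= 1 with 7^k = 1 mod 199.
n = 199 = 199, phi(199) = 198; the order divides phi(n).
Divisors of 198: 1, 2, 3, 6, 9, 11, 18, 22, 33, 66, 99, 198
Repeated squaring mod 199: 7^1 = 7, 7^2 = 49, 7^4 = 13, 7^8 = 169, 7^16 = 104, 7^32 = 70, 7^64 = 124, 7^128 = 53
Test divisors in increasing order:
  k=1: 7^1 = 7 mod 199
  k=2: 7^2 = 49 mod 199
  k=3: 7^3 = 49 * 7 = 144 mod 199
  k=6: 7^6 = 13 * 49 = 40 mod 199
  k=9: 7^9 = 169 * 7 = 188 mod 199
  k=11: 7^11 = 169 * 49 * 7 = 58 mod 199
  k=18: 7^18 = 104 * 49 = 121 mod 199
  k=22: 7^22 = 104 * 13 * 49 = 180 mod 199
  k=33: 7^33 = 70 * 7 = 92 mod 199
  k=66: 7^66 = 124 * 49 = 106 mod 199
  k=99: 7^99 = 124 * 70 * 49 * 7 = 1 mod 199  <- first divisor giving 1
Order = 99

99


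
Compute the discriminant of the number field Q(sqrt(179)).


For K = Q(sqrt(d)) with d squarefree: disc(K) = d if d = 1 mod 4, and disc(K) = 4d if d = 2 or 3 mod 4.
Here d = 179, and d mod 4 = 3.
d = 3 mod 4, not 1 (O_K = Z[sqrt(d)]), so disc(K) = 4d = 4 * (179) = 716

716


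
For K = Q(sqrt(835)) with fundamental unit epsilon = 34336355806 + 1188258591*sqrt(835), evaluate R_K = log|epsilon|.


epsilon = 34336355806 + 1188258591*sqrt(835)
= 6.8673e+10
R = ln(6.8673e+10)
= 24.9526

24.9526


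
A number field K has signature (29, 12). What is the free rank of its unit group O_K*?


By Dirichlet's unit theorem:
rank = r1 + r2 - 1
= 29 + 12 - 1
= 40

40


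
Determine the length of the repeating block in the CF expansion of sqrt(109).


Run the CF algorithm for sqrt(109).
a_0 = floor(sqrt(109)) = 10; set m_0=0, q_0=1.
Recurrence: m' = q*a - m,  q' = (d - m'^2)/q,  a' = floor((a_0 + m')/q').
  step 1: m=10, q=9, a=2
  step 2: m=8, q=5, a=3
  step 3: m=7, q=12, a=1
  step 4: m=5, q=7, a=2
  step 5: m=9, q=4, a=4
  step 6: m=7, q=15, a=1
  step 7: m=8, q=3, a=6
  step 8: m=10, q=3, a=6
  step 9: m=8, q=15, a=1
  step 10: m=7, q=4, a=4
  step 11: m=9, q=7, a=2
  step 12: m=5, q=12, a=1
  step 13: m=7, q=5, a=3
  step 14: m=8, q=9, a=2
  step 15: m=10, q=1, a=20
a_15 = 2*a_0 = 20, so the period closes here.
sqrt(109) = [10; 2, 3, 1, 2, 4, 1, 6, 6, 1, 4, 2, 1, 3, 2, 20]
Period length = 15

15


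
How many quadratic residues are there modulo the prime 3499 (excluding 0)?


For prime p, the number of non-zero quadratic residues is (p-1)/2.
= (3499-1)/2
= 1749

1749


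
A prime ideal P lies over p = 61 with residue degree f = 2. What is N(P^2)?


N(P^a) = p^(a*f)
= 61^(2*2)
= 61^4
= 13845841

13845841


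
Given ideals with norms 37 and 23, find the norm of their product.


N(IJ) = N(I) * N(J)
= 37 * 23
= 851

851


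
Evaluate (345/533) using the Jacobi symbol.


Compute (345/533) via quadratic reciprocity:
  reciprocity: (345/533) -> +(533/345)
  reduce: (188/345)
  pull out 2: (2/345) = +1  (since 345 mod 8 = 1)
  pull out 2: (2/345) = +1  (since 345 mod 8 = 1)
  reciprocity: (47/345) -> +(345/47)
  reduce: (16/47)
  pull out 2: (2/47) = +1  (since 47 mod 8 = 7)
  pull out 2: (2/47) = +1  (since 47 mod 8 = 7)
  pull out 2: (2/47) = +1  (since 47 mod 8 = 7)
  pull out 2: (2/47) = +1  (since 47 mod 8 = 7)
  (1/47) = 1
Product of signs = 1

1


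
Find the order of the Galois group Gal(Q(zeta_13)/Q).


|Gal(Q(zeta_13)/Q)| = phi(13)
= 12

12


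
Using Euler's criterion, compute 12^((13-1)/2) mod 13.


p = 13 is prime and the exponent is (p-1)/2 = 6, so by Euler's criterion 12^6 = (12/13) = +1 or -1 mod 13.
Compute by square-and-multiply:
  6 = 4 + 2 (binary 110)
  Repeated squaring mod 13: 12^1 = 12, 12^2 = 1, 12^4 = 1
  12^6 = 12^4 * 12^2 = 1 * 1 mod 13
    1 * 1 = 1 = 1 mod 13
  12^6 = 1 mod 13
Result 1: 12 is a quadratic residue mod 13.
12^6 mod 13 = 1

1


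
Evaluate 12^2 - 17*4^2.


x^2 - d*y^2
= 12^2 - 17*4^2
= 144 - 272
= -128

-128


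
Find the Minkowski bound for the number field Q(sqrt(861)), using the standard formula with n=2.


d = 861, d mod 4 = 1, so disc(K) = d = 861; |disc(K)| = 861
Real quadratic field, so n = 2, s = r2 = 0, r1 = 2
M = (n!/n^n) * (4/pi)^s * sqrt(|disc(K)|) = (2!/2^2) * (4/pi)^0 * sqrt(861)
= 0.5 * 1.000000 * 29.342802
= 14.6714

14.6714


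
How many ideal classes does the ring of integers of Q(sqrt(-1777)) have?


K = Q(sqrt(-1777)). d mod 4 = 3, so D = disc(K) = 4d = -7108
h(K) equals the number of primitive reduced positive-definite forms (a, b, c) = a*x^2 + b*x*y + c*y^2 with b^2 - 4ac = D,
where reduced means |b| <= a <= c, with b >= 0 whenever |b| = a or a = c, and primitive means gcd(a, b, c) = 1.
Reduced forces 3a^2 <= |D| = 7108, so 1 <= a <= 48; b must have the parity of D, and c = (b^2 - D)/(4a) must be an integer >= a.
Enumerate a = 1..48, b in [-a, a]:
  a=1: (1, 0, 1777)  [1]
  a=2: (2, 2, 889)  [1]
  a=3..6: none
  a=7: (7, -2, 254), (7, 2, 254)  [2]
  a=8..10: none
  a=11: (11, -8, 163), (11, 8, 163)  [2]
  a=12: none
  a=13: (13, -4, 137), (13, 4, 137)  [2]
  a=14: (14, -2, 127), (14, 2, 127)  [2]
  a=15..16: none
  a=17: (17, -10, 106), (17, 10, 106)  [2]
  a=18: none
  a=19: (19, -6, 94), (19, 6, 94)  [2]
  a=20..21: none
  a=22: (22, -14, 83), (22, 14, 83)  [2]
  a=23..25: none
  a=26: (26, -22, 73), (26, 22, 73)  [2]
  a=27..33: none
  a=34: (34, -10, 53), (34, 10, 53)  [2]
  a=35..36: none
  a=37: (37, -12, 49), (37, 12, 49)  [2]
  a=38: (38, -6, 47), (38, 6, 47)  [2]
  a=39..48: none
Total reduced forms: 1 + 1 + 2 + 2 + 2 + 2 + 2 + 2 + 2 + 2 + 2 + 2 + 2 = 24
h = 24

24


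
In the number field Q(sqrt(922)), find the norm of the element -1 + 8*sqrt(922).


N(a + b*sqrt(d)) = a^2 - d*b^2
= (-1)^2 - (922)*(8)^2
= 1 - 59008
= -59007

-59007


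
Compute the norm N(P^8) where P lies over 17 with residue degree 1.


N(P^a) = p^(a*f)
= 17^(8*1)
= 17^8
= 6975757441

6975757441


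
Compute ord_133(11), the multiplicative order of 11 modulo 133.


We want ord_133(11), the smallest k >= 1 with 11^k = 1 mod 133.
n = 133 = 7 * 19, phi(133) = 108; the order divides phi(n).
Divisors of 108: 1, 2, 3, 4, 6, 9, 12, 18, 27, 36, 54, 108
Repeated squaring mod 133: 11^1 = 11, 11^2 = 121, 11^4 = 11, 11^8 = 121, 11^16 = 11, 11^32 = 121, 11^64 = 11
Test divisors in increasing order:
  k=1: 11^1 = 11 mod 133
  k=2: 11^2 = 121 mod 133
  k=3: 11^3 = 121 * 11 = 1 mod 133  <- first divisor giving 1
Order = 3

3


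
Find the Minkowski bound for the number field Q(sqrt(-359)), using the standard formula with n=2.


d = -359, d mod 4 = 1, so disc(K) = d = -359; |disc(K)| = 359
Imaginary quadratic field, so n = 2, s = r2 = 1, r1 = 0
M = (n!/n^n) * (4/pi)^s * sqrt(|disc(K)|) = (2!/2^2) * (4/pi)^1 * sqrt(359)
= 0.5 * 1.273240 * 18.947295
= 12.0622

12.0622


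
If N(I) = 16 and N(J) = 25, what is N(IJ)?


N(IJ) = N(I) * N(J)
= 16 * 25
= 400

400


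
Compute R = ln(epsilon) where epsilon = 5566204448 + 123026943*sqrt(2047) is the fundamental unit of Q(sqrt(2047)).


epsilon = 5566204448 + 123026943*sqrt(2047)
= 1.1132e+10
R = ln(1.1132e+10)
= 23.1331

23.1331


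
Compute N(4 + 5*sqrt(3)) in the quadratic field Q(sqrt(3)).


N(a + b*sqrt(d)) = a^2 - d*b^2
= (4)^2 - (3)*(5)^2
= 16 - 75
= -59

-59


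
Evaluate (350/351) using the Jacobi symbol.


Compute (350/351) via quadratic reciprocity:
  pull out 2: (2/351) = +1  (since 351 mod 8 = 7)
  reciprocity: (175/351) -> -(351/175)
  reduce: (1/175)
  (1/175) = 1
Product of signs = -1

-1
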